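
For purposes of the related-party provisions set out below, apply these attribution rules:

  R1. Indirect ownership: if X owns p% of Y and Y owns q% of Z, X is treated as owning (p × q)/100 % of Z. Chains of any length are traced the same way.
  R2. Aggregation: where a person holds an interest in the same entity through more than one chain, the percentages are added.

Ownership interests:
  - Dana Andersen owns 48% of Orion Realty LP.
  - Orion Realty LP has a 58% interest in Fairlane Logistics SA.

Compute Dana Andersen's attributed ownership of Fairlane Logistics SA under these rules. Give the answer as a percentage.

27.84%

Chain via Orion Realty LP (R1): 48% × 58% = 27.84% of Fairlane Logistics SA.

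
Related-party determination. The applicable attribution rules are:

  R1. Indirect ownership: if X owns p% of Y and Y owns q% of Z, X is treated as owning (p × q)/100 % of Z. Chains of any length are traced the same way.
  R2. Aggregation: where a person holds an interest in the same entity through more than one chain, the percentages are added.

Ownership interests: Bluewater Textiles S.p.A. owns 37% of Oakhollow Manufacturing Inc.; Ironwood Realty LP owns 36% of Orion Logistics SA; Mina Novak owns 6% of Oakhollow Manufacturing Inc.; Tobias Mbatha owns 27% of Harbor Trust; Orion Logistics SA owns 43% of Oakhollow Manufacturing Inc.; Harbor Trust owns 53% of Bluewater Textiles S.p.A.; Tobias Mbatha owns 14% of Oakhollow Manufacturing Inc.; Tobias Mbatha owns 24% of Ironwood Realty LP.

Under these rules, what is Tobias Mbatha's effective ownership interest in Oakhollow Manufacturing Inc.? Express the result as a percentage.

Chain via Ironwood Realty LP → Orion Logistics SA (R1): 24% × 36% × 43% = 3.7152% of Oakhollow Manufacturing Inc.
Chain via Harbor Trust → Bluewater Textiles S.p.A. (R1): 27% × 53% × 37% = 5.2947% of Oakhollow Manufacturing Inc.
Direct interest in Oakhollow Manufacturing Inc: 14%.
Aggregating (R2): 3.7152% + 5.2947% + 14% = 23.0099%.

23.0099%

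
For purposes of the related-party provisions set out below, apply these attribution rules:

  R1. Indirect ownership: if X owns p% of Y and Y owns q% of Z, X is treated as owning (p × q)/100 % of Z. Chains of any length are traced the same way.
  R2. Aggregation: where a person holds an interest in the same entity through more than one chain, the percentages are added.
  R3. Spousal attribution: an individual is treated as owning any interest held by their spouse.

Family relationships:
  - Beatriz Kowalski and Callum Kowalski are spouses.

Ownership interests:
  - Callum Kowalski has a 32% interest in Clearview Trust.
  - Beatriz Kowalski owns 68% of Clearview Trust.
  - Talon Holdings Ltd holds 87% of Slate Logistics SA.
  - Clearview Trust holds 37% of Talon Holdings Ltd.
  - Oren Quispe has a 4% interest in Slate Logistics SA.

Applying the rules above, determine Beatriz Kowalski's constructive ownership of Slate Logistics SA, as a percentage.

By spousal attribution (R3), Beatriz Kowalski is treated as also owning Callum Kowalski's interest in Clearview Trust, giving 68% + 32% = 100%.
Chain via Clearview Trust → Talon Holdings Ltd (R1): 100% × 37% × 87% = 32.19% of Slate Logistics SA.

32.19%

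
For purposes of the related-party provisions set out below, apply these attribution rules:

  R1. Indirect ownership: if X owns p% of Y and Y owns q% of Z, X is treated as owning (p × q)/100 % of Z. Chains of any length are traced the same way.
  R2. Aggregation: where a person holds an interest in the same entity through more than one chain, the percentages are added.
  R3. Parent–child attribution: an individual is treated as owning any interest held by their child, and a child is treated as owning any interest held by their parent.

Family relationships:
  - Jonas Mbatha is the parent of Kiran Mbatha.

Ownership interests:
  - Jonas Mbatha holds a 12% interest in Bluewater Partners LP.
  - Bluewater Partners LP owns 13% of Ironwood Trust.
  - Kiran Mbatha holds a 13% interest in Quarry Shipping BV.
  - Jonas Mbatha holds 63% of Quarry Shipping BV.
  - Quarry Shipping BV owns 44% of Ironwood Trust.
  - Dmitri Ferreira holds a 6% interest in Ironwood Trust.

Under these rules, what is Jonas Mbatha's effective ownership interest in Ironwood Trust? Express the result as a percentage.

By parent–child attribution (R3), Jonas Mbatha is treated as also owning Kiran Mbatha's interest in Quarry Shipping BV, giving 63% + 13% = 76%.
Chain via Bluewater Partners LP (R1): 12% × 13% = 1.56% of Ironwood Trust.
Chain via Quarry Shipping BV (R1): 76% × 44% = 33.44% of Ironwood Trust.
Aggregating (R2): 1.56% + 33.44% = 35%.

35%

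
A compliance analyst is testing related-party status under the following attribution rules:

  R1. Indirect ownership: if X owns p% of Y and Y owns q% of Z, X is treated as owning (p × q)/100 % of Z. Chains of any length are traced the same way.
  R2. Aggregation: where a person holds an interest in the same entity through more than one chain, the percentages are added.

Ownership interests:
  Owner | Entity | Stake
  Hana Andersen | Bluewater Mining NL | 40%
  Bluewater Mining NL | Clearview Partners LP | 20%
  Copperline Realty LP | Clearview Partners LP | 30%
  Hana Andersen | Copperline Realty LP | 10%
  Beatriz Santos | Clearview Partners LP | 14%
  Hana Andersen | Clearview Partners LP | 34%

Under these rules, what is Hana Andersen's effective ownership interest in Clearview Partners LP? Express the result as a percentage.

45%

Chain via Copperline Realty LP (R1): 10% × 30% = 3% of Clearview Partners LP.
Chain via Bluewater Mining NL (R1): 40% × 20% = 8% of Clearview Partners LP.
Direct interest in Clearview Partners LP: 34%.
Aggregating (R2): 3% + 8% + 34% = 45%.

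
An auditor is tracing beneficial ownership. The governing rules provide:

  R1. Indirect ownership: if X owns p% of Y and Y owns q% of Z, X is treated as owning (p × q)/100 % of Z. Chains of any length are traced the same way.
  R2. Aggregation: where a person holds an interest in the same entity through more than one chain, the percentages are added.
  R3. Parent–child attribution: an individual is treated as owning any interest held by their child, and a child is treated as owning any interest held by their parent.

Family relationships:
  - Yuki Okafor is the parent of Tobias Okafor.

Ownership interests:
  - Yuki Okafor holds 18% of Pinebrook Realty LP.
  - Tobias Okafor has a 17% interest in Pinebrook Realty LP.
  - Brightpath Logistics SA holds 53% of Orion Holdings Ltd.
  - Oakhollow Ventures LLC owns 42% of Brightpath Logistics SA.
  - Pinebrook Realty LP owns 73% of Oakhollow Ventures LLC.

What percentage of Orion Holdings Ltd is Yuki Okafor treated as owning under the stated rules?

By parent–child attribution (R3), Yuki Okafor is treated as also owning Tobias Okafor's interest in Pinebrook Realty LP, giving 18% + 17% = 35%.
Chain via Pinebrook Realty LP → Oakhollow Ventures LLC → Brightpath Logistics SA (R1): 35% × 73% × 42% × 53% = 5.68743% of Orion Holdings Ltd.

5.68743%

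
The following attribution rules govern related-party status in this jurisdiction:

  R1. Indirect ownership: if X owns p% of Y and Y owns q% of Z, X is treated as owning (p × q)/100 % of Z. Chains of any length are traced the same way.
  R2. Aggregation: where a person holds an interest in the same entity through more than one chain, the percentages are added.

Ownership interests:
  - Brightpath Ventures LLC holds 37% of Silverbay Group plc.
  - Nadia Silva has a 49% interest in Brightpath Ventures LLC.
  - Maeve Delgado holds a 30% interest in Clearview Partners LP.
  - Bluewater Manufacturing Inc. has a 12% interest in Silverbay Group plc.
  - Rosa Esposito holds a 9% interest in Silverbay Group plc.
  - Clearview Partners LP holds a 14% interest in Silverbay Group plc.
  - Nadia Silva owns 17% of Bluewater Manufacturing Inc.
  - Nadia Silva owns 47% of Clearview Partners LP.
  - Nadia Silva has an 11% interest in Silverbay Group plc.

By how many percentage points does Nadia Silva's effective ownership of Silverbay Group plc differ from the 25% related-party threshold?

Chain via Clearview Partners LP (R1): 47% × 14% = 6.58% of Silverbay Group plc.
Chain via Brightpath Ventures LLC (R1): 49% × 37% = 18.13% of Silverbay Group plc.
Chain via Bluewater Manufacturing Inc. (R1): 17% × 12% = 2.04% of Silverbay Group plc.
Direct interest in Silverbay Group plc: 11%.
Aggregating (R2): 6.58% + 18.13% + 2.04% + 11% = 37.75%.
37.75% exceeds the 25% threshold by 12.75 percentage points.

12.75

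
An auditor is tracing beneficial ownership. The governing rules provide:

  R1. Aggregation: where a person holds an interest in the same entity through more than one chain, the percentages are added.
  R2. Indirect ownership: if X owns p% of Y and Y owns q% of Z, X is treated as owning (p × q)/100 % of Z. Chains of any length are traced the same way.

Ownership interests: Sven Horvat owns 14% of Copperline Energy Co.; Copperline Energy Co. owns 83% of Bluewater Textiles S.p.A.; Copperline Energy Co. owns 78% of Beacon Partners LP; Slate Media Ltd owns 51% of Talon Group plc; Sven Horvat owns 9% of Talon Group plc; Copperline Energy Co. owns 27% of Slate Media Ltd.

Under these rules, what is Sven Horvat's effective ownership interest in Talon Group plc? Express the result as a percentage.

Chain via Copperline Energy Co. → Slate Media Ltd (R2): 14% × 27% × 51% = 1.9278% of Talon Group plc.
Direct interest in Talon Group plc: 9%.
Aggregating (R1): 1.9278% + 9% = 10.9278%.

10.9278%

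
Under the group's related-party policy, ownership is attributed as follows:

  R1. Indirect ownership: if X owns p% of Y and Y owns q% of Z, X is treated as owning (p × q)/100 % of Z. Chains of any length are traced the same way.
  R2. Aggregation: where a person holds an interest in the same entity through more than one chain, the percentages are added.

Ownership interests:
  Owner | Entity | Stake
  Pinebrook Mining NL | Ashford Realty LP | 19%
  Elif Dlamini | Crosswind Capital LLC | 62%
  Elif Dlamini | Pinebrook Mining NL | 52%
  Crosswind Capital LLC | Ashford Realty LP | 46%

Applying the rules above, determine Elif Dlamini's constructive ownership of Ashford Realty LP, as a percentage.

Chain via Pinebrook Mining NL (R1): 52% × 19% = 9.88% of Ashford Realty LP.
Chain via Crosswind Capital LLC (R1): 62% × 46% = 28.52% of Ashford Realty LP.
Aggregating (R2): 9.88% + 28.52% = 38.4%.

38.4%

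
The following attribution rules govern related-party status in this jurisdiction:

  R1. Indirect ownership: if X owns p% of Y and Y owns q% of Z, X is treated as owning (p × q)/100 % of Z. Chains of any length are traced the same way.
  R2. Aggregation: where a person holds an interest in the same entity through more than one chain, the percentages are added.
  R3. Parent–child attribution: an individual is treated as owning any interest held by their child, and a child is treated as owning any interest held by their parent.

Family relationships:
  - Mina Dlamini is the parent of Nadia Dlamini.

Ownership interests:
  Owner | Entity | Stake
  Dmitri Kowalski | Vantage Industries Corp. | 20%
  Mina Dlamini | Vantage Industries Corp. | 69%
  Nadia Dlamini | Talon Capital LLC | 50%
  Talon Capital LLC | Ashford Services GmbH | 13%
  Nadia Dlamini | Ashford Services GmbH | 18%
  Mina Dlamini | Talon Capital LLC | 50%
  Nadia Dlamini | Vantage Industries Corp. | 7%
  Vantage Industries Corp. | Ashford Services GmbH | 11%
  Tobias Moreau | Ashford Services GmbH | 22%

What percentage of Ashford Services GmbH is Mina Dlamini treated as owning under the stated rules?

By parent–child attribution (R3), Mina Dlamini is treated as also owning Nadia Dlamini's interest in Vantage Industries Corp, giving 69% + 7% = 76%.
By parent–child attribution (R3), Mina Dlamini is treated as also owning Nadia Dlamini's interest in Talon Capital LLC, giving 50% + 50% = 100%.
By parent–child attribution (R3), Mina Dlamini is treated as owning Nadia Dlamini's 18% interest in Ashford Services GmbH.
Chain via Vantage Industries Corp. (R1): 76% × 11% = 8.36% of Ashford Services GmbH.
Chain via Talon Capital LLC (R1): 100% × 13% = 13% of Ashford Services GmbH.
Direct interest in Ashford Services GmbH: 18%.
Aggregating (R2): 8.36% + 13% + 18% = 39.36%.

39.36%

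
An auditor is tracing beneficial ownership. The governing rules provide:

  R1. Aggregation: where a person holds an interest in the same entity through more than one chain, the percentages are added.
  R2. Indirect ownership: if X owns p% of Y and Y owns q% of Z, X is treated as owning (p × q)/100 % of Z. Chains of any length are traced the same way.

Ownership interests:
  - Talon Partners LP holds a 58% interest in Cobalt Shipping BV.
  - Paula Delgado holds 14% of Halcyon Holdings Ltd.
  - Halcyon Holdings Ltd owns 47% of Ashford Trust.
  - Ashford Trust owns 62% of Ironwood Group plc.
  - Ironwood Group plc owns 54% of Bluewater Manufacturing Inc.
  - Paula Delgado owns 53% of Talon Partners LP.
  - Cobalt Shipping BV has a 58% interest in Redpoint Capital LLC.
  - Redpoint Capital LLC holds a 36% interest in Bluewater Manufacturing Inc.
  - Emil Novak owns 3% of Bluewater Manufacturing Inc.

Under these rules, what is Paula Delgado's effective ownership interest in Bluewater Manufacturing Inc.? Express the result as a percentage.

8.621496%

Chain via Halcyon Holdings Ltd → Ashford Trust → Ironwood Group plc (R2): 14% × 47% × 62% × 54% = 2.202984% of Bluewater Manufacturing Inc.
Chain via Talon Partners LP → Cobalt Shipping BV → Redpoint Capital LLC (R2): 53% × 58% × 58% × 36% = 6.418512% of Bluewater Manufacturing Inc.
Aggregating (R1): 2.202984% + 6.418512% = 8.621496%.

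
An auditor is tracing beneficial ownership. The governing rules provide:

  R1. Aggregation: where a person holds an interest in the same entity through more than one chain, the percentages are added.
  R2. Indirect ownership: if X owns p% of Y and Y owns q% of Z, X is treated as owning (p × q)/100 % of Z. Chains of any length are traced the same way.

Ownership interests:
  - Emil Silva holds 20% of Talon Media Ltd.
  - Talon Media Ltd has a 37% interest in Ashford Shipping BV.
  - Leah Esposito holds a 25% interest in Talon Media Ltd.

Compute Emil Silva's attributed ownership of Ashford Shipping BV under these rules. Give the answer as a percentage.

Chain via Talon Media Ltd (R2): 20% × 37% = 7.4% of Ashford Shipping BV.

7.4%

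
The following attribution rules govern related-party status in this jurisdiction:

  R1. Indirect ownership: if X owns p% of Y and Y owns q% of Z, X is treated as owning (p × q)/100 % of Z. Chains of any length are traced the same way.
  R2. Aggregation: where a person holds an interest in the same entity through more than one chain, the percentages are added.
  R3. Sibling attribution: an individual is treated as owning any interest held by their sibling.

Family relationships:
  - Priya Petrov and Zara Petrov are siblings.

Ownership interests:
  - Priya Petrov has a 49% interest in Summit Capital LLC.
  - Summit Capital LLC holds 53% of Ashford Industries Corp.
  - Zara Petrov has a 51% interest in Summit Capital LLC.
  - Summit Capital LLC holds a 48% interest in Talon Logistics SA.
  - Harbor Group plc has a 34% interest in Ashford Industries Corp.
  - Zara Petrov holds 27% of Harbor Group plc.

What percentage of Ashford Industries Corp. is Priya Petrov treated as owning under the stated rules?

By sibling attribution (R3), Priya Petrov is treated as also owning Zara Petrov's interest in Summit Capital LLC, giving 49% + 51% = 100%.
By sibling attribution (R3), Priya Petrov is treated as owning Zara Petrov's 27% interest in Harbor Group plc.
Chain via Summit Capital LLC (R1): 100% × 53% = 53% of Ashford Industries Corp.
Chain via Harbor Group plc (R1): 27% × 34% = 9.18% of Ashford Industries Corp.
Aggregating (R2): 53% + 9.18% = 62.18%.

62.18%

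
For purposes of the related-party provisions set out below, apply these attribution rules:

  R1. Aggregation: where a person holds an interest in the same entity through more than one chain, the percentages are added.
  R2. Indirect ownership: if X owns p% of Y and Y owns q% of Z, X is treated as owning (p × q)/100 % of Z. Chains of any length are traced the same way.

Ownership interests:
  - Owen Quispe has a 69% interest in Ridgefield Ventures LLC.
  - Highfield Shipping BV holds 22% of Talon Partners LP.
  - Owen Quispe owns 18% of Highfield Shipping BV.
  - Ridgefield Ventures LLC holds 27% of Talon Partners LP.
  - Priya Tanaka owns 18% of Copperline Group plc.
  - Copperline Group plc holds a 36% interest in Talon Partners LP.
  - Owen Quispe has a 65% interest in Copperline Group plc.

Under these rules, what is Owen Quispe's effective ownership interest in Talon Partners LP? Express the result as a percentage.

Chain via Ridgefield Ventures LLC (R2): 69% × 27% = 18.63% of Talon Partners LP.
Chain via Highfield Shipping BV (R2): 18% × 22% = 3.96% of Talon Partners LP.
Chain via Copperline Group plc (R2): 65% × 36% = 23.4% of Talon Partners LP.
Aggregating (R1): 18.63% + 3.96% + 23.4% = 45.99%.

45.99%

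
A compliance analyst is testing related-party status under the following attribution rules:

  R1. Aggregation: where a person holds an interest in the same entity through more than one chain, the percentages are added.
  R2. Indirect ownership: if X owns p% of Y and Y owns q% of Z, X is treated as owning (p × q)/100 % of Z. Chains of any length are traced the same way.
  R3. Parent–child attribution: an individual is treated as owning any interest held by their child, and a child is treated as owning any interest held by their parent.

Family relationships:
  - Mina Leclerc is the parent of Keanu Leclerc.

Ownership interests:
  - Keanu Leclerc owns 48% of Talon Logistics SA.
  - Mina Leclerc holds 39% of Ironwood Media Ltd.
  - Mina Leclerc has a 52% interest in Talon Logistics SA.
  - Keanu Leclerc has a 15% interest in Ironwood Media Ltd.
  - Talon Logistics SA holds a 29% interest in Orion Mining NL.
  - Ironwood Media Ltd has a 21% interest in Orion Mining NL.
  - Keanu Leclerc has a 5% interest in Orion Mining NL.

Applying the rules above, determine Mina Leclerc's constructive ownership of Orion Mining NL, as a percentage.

45.34%

By parent–child attribution (R3), Mina Leclerc is treated as also owning Keanu Leclerc's interest in Ironwood Media Ltd, giving 39% + 15% = 54%.
By parent–child attribution (R3), Mina Leclerc is treated as also owning Keanu Leclerc's interest in Talon Logistics SA, giving 52% + 48% = 100%.
By parent–child attribution (R3), Mina Leclerc is treated as owning Keanu Leclerc's 5% interest in Orion Mining NL.
Chain via Ironwood Media Ltd (R2): 54% × 21% = 11.34% of Orion Mining NL.
Chain via Talon Logistics SA (R2): 100% × 29% = 29% of Orion Mining NL.
Direct interest in Orion Mining NL: 5%.
Aggregating (R1): 11.34% + 29% + 5% = 45.34%.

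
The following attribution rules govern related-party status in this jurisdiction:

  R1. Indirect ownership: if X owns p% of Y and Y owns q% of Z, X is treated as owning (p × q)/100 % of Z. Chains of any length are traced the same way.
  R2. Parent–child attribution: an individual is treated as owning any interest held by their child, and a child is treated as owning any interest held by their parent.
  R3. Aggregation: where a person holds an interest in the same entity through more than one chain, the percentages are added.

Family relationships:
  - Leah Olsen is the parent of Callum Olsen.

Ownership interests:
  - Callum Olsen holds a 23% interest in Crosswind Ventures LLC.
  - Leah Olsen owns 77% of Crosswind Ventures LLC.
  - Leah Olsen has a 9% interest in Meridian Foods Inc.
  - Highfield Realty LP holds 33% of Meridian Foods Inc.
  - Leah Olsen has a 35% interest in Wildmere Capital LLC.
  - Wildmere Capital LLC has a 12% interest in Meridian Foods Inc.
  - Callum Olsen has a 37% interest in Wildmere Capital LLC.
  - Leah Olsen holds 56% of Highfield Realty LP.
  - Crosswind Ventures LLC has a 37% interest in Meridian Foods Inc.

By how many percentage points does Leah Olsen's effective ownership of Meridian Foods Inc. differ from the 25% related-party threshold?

48.12

By parent–child attribution (R2), Leah Olsen is treated as also owning Callum Olsen's interest in Crosswind Ventures LLC, giving 77% + 23% = 100%.
By parent–child attribution (R2), Leah Olsen is treated as also owning Callum Olsen's interest in Wildmere Capital LLC, giving 35% + 37% = 72%.
Chain via Highfield Realty LP (R1): 56% × 33% = 18.48% of Meridian Foods Inc.
Chain via Crosswind Ventures LLC (R1): 100% × 37% = 37% of Meridian Foods Inc.
Chain via Wildmere Capital LLC (R1): 72% × 12% = 8.64% of Meridian Foods Inc.
Direct interest in Meridian Foods Inc: 9%.
Aggregating (R3): 18.48% + 37% + 8.64% + 9% = 73.12%.
73.12% exceeds the 25% threshold by 48.12 percentage points.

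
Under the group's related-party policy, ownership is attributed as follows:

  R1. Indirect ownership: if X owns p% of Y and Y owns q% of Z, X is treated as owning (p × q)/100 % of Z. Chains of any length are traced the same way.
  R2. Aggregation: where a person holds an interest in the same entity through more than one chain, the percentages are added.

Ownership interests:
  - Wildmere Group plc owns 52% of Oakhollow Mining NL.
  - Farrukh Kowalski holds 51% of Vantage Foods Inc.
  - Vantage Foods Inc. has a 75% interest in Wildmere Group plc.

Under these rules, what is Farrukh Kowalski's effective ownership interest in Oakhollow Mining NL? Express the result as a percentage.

19.89%

Chain via Vantage Foods Inc. → Wildmere Group plc (R1): 51% × 75% × 52% = 19.89% of Oakhollow Mining NL.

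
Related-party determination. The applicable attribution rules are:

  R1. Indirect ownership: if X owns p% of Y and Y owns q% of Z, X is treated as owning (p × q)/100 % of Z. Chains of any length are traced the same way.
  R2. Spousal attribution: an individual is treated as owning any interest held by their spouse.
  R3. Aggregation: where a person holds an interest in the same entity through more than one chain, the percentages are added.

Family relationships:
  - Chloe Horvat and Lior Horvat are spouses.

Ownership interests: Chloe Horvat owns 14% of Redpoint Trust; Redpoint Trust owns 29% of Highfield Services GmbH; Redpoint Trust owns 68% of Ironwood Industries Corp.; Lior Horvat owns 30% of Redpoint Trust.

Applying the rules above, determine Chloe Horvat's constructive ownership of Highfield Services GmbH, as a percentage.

12.76%

By spousal attribution (R2), Chloe Horvat is treated as also owning Lior Horvat's interest in Redpoint Trust, giving 14% + 30% = 44%.
Chain via Redpoint Trust (R1): 44% × 29% = 12.76% of Highfield Services GmbH.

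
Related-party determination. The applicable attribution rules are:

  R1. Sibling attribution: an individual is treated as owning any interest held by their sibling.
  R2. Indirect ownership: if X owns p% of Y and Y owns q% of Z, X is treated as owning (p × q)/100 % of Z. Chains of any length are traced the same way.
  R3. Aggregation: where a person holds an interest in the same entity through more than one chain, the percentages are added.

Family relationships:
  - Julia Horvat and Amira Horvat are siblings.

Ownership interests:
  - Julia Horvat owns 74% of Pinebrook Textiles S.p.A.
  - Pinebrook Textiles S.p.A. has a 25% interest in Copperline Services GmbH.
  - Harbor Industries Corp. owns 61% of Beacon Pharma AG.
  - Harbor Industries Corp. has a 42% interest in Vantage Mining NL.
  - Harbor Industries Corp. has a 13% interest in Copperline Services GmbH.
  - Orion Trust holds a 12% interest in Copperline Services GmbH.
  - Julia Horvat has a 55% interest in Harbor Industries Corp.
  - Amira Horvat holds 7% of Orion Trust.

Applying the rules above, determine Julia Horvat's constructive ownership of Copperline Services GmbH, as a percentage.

26.49%

By sibling attribution (R1), Julia Horvat is treated as owning Amira Horvat's 7% interest in Orion Trust.
Chain via Pinebrook Textiles S.p.A. (R2): 74% × 25% = 18.5% of Copperline Services GmbH.
Chain via Harbor Industries Corp. (R2): 55% × 13% = 7.15% of Copperline Services GmbH.
Chain via Orion Trust (R2): 7% × 12% = 0.84% of Copperline Services GmbH.
Aggregating (R3): 18.5% + 7.15% + 0.84% = 26.49%.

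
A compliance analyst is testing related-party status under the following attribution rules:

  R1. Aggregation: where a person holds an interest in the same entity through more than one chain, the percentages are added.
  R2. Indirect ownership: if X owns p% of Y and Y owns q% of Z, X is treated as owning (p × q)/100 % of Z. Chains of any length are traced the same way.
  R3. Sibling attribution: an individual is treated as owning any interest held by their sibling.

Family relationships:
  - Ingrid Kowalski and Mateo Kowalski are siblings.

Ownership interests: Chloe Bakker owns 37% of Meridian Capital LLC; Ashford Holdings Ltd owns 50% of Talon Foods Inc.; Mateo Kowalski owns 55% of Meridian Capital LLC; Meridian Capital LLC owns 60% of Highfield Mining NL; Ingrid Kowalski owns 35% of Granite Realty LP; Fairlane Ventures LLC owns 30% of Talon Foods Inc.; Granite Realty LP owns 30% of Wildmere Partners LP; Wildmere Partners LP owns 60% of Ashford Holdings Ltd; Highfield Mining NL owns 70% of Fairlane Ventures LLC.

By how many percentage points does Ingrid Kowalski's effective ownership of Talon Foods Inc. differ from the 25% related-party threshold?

By sibling attribution (R3), Ingrid Kowalski is treated as owning Mateo Kowalski's 55% interest in Meridian Capital LLC.
Chain via Granite Realty LP → Wildmere Partners LP → Ashford Holdings Ltd (R2): 35% × 30% × 60% × 50% = 3.15% of Talon Foods Inc.
Chain via Meridian Capital LLC → Highfield Mining NL → Fairlane Ventures LLC (R2): 55% × 60% × 70% × 30% = 6.93% of Talon Foods Inc.
Aggregating (R1): 3.15% + 6.93% = 10.08%.
10.08% falls short of the 25% threshold by 14.92 percentage points.

14.92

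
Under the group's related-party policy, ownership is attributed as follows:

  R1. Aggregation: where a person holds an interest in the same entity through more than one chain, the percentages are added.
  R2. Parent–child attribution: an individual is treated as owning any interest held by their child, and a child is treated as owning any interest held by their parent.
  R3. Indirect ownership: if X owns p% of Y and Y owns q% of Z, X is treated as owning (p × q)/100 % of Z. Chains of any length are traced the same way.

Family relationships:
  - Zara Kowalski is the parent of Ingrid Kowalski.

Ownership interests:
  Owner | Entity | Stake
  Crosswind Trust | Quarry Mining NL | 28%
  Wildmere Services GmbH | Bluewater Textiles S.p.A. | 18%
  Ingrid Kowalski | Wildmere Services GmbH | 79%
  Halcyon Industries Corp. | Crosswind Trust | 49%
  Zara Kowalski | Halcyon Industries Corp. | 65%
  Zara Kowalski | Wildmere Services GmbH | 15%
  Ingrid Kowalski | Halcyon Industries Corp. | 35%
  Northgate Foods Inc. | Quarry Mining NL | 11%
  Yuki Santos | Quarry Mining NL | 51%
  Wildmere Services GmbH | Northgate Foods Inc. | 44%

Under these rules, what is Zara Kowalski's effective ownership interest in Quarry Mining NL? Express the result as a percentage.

18.2696%

By parent–child attribution (R2), Zara Kowalski is treated as also owning Ingrid Kowalski's interest in Wildmere Services GmbH, giving 15% + 79% = 94%.
By parent–child attribution (R2), Zara Kowalski is treated as also owning Ingrid Kowalski's interest in Halcyon Industries Corp, giving 65% + 35% = 100%.
Chain via Wildmere Services GmbH → Northgate Foods Inc. (R3): 94% × 44% × 11% = 4.5496% of Quarry Mining NL.
Chain via Halcyon Industries Corp. → Crosswind Trust (R3): 100% × 49% × 28% = 13.72% of Quarry Mining NL.
Aggregating (R1): 4.5496% + 13.72% = 18.2696%.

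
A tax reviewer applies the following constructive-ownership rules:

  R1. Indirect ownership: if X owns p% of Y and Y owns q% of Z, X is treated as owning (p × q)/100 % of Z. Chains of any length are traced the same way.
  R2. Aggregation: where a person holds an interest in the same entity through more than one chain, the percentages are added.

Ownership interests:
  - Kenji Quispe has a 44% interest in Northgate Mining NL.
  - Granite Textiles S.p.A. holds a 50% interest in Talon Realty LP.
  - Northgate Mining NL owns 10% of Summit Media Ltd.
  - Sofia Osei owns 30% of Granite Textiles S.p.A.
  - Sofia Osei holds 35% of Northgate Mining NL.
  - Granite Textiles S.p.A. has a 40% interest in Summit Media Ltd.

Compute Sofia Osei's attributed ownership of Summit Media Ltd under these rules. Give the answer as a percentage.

15.5%

Chain via Northgate Mining NL (R1): 35% × 10% = 3.5% of Summit Media Ltd.
Chain via Granite Textiles S.p.A. (R1): 30% × 40% = 12% of Summit Media Ltd.
Aggregating (R2): 3.5% + 12% = 15.5%.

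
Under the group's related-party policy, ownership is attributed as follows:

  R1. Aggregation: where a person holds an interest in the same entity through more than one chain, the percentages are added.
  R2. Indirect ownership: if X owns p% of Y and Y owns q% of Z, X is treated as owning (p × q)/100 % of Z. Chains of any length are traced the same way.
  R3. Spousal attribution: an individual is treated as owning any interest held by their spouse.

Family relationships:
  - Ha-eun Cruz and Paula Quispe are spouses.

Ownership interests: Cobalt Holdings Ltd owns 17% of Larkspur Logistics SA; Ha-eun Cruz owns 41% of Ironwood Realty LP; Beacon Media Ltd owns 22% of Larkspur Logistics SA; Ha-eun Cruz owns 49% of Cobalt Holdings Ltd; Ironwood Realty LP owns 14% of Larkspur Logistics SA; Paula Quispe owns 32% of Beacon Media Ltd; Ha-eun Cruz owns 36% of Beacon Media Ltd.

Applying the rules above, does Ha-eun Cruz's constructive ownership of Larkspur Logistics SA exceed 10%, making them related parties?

By spousal attribution (R3), Ha-eun Cruz is treated as also owning Paula Quispe's interest in Beacon Media Ltd, giving 36% + 32% = 68%.
Chain via Ironwood Realty LP (R2): 41% × 14% = 5.74% of Larkspur Logistics SA.
Chain via Beacon Media Ltd (R2): 68% × 22% = 14.96% of Larkspur Logistics SA.
Chain via Cobalt Holdings Ltd (R2): 49% × 17% = 8.33% of Larkspur Logistics SA.
Aggregating (R1): 5.74% + 14.96% + 8.33% = 29.03%.
29.03% exceeds the 10% threshold, so Ha-eun is a related party to Larkspur Logistics SA.

Yes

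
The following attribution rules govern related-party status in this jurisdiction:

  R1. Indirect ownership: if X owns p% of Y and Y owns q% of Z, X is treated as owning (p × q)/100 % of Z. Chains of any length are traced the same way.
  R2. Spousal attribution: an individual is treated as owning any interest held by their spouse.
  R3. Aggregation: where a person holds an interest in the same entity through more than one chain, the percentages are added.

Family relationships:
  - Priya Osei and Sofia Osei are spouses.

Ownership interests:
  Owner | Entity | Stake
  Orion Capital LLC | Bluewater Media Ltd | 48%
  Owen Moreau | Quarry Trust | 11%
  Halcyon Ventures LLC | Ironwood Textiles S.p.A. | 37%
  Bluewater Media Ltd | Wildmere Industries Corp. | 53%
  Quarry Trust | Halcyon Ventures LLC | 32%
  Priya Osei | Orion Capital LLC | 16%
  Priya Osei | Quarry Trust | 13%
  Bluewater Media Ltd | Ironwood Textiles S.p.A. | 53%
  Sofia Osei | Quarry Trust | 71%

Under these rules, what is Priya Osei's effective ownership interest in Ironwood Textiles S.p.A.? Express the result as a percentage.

By spousal attribution (R2), Priya Osei is treated as also owning Sofia Osei's interest in Quarry Trust, giving 13% + 71% = 84%.
Chain via Orion Capital LLC → Bluewater Media Ltd (R1): 16% × 48% × 53% = 4.0704% of Ironwood Textiles S.p.A.
Chain via Quarry Trust → Halcyon Ventures LLC (R1): 84% × 32% × 37% = 9.9456% of Ironwood Textiles S.p.A.
Aggregating (R3): 4.0704% + 9.9456% = 14.016%.

14.016%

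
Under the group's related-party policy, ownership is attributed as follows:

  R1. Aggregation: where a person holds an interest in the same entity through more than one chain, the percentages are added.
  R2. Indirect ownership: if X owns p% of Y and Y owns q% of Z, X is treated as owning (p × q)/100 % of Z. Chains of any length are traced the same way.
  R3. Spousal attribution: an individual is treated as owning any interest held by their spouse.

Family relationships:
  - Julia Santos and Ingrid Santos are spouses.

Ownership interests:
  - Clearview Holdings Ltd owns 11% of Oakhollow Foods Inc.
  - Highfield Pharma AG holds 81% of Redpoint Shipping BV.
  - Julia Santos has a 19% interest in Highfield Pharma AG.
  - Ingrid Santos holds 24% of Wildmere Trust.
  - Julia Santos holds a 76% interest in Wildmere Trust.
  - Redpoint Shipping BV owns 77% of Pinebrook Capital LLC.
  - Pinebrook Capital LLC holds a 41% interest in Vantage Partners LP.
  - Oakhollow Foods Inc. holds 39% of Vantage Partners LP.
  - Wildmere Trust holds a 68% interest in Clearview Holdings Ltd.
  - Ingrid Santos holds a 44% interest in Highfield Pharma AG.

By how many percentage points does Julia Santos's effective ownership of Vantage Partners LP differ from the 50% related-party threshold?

By spousal attribution (R3), Julia Santos is treated as also owning Ingrid Santos's interest in Wildmere Trust, giving 76% + 24% = 100%.
By spousal attribution (R3), Julia Santos is treated as also owning Ingrid Santos's interest in Highfield Pharma AG, giving 19% + 44% = 63%.
Chain via Wildmere Trust → Clearview Holdings Ltd → Oakhollow Foods Inc. (R2): 100% × 68% × 11% × 39% = 2.9172% of Vantage Partners LP.
Chain via Highfield Pharma AG → Redpoint Shipping BV → Pinebrook Capital LLC (R2): 63% × 81% × 77% × 41% = 16.110171% of Vantage Partners LP.
Aggregating (R1): 2.9172% + 16.110171% = 19.027371%.
19.027371% falls short of the 50% threshold by 30.972629 percentage points.

30.972629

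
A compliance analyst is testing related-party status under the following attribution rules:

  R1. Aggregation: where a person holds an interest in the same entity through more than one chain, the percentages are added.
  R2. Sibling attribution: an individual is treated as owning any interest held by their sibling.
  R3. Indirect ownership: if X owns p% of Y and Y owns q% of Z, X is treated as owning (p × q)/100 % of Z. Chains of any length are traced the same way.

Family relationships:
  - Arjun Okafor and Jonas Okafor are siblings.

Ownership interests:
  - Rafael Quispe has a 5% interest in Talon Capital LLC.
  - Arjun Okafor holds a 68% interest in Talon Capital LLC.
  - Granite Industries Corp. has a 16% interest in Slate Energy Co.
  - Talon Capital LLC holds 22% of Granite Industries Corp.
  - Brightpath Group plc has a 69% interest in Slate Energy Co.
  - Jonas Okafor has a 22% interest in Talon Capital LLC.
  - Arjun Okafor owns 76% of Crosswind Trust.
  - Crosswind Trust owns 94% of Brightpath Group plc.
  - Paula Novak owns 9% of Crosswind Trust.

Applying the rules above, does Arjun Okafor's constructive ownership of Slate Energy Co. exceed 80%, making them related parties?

By sibling attribution (R2), Arjun Okafor is treated as also owning Jonas Okafor's interest in Talon Capital LLC, giving 68% + 22% = 90%.
Chain via Talon Capital LLC → Granite Industries Corp. (R3): 90% × 22% × 16% = 3.168% of Slate Energy Co.
Chain via Crosswind Trust → Brightpath Group plc (R3): 76% × 94% × 69% = 49.2936% of Slate Energy Co.
Aggregating (R1): 3.168% + 49.2936% = 52.4616%.
52.4616% does not exceed the 80% threshold, so Arjun is not a related party to Slate Energy Co.

No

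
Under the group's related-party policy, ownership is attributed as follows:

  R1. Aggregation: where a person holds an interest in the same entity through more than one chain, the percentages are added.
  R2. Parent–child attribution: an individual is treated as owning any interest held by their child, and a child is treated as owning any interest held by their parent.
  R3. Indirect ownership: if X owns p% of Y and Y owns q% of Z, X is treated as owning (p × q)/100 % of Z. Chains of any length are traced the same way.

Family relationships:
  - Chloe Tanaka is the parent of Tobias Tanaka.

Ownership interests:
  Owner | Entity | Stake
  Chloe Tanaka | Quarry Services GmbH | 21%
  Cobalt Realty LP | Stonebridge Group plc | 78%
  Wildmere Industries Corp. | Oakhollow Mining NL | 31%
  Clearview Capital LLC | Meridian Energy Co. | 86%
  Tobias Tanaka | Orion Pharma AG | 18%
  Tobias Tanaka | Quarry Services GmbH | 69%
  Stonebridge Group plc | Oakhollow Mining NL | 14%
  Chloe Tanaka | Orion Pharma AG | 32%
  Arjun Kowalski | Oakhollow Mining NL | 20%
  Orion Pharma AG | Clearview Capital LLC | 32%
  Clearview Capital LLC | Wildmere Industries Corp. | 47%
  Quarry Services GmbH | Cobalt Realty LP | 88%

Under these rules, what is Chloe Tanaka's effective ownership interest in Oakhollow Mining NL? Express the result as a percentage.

10.97984%

By parent–child attribution (R2), Chloe Tanaka is treated as also owning Tobias Tanaka's interest in Orion Pharma AG, giving 32% + 18% = 50%.
By parent–child attribution (R2), Chloe Tanaka is treated as also owning Tobias Tanaka's interest in Quarry Services GmbH, giving 21% + 69% = 90%.
Chain via Orion Pharma AG → Clearview Capital LLC → Wildmere Industries Corp. (R3): 50% × 32% × 47% × 31% = 2.3312% of Oakhollow Mining NL.
Chain via Quarry Services GmbH → Cobalt Realty LP → Stonebridge Group plc (R3): 90% × 88% × 78% × 14% = 8.64864% of Oakhollow Mining NL.
Aggregating (R1): 2.3312% + 8.64864% = 10.97984%.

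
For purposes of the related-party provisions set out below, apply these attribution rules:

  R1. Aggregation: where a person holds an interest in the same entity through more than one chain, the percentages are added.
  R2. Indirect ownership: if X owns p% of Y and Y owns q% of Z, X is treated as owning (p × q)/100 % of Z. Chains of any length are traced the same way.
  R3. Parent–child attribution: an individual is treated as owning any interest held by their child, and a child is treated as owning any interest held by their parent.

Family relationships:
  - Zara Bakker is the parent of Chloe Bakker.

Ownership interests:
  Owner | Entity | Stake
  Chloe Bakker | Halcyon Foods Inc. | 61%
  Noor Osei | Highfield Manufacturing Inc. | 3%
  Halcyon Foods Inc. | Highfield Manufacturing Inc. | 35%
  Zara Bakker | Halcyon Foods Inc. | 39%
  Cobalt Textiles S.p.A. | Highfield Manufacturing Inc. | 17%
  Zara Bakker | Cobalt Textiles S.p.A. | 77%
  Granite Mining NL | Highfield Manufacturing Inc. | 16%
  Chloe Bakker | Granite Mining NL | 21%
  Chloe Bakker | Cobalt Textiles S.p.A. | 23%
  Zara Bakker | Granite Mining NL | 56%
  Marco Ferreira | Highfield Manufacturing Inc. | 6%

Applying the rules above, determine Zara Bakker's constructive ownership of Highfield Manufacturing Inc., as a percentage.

64.32%

By parent–child attribution (R3), Zara Bakker is treated as also owning Chloe Bakker's interest in Granite Mining NL, giving 56% + 21% = 77%.
By parent–child attribution (R3), Zara Bakker is treated as also owning Chloe Bakker's interest in Cobalt Textiles S.p.A, giving 77% + 23% = 100%.
By parent–child attribution (R3), Zara Bakker is treated as also owning Chloe Bakker's interest in Halcyon Foods Inc, giving 39% + 61% = 100%.
Chain via Granite Mining NL (R2): 77% × 16% = 12.32% of Highfield Manufacturing Inc.
Chain via Cobalt Textiles S.p.A. (R2): 100% × 17% = 17% of Highfield Manufacturing Inc.
Chain via Halcyon Foods Inc. (R2): 100% × 35% = 35% of Highfield Manufacturing Inc.
Aggregating (R1): 12.32% + 17% + 35% = 64.32%.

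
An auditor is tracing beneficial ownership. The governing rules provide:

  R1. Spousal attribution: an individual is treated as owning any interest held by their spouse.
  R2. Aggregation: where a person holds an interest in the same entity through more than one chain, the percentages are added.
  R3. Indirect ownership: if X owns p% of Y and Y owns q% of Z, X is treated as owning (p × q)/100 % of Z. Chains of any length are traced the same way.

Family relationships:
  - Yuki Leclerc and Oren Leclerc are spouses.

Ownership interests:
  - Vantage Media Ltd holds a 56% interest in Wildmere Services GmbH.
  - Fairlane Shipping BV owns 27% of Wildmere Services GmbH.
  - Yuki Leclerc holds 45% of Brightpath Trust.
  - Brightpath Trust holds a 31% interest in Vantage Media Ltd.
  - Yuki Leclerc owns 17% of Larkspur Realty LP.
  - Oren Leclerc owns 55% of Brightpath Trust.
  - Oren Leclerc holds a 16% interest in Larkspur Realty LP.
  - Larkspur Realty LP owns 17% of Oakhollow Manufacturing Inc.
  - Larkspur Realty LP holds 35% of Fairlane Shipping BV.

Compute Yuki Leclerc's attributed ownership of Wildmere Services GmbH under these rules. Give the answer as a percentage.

By spousal attribution (R1), Yuki Leclerc is treated as also owning Oren Leclerc's interest in Larkspur Realty LP, giving 17% + 16% = 33%.
By spousal attribution (R1), Yuki Leclerc is treated as also owning Oren Leclerc's interest in Brightpath Trust, giving 45% + 55% = 100%.
Chain via Larkspur Realty LP → Fairlane Shipping BV (R3): 33% × 35% × 27% = 3.1185% of Wildmere Services GmbH.
Chain via Brightpath Trust → Vantage Media Ltd (R3): 100% × 31% × 56% = 17.36% of Wildmere Services GmbH.
Aggregating (R2): 3.1185% + 17.36% = 20.4785%.

20.4785%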